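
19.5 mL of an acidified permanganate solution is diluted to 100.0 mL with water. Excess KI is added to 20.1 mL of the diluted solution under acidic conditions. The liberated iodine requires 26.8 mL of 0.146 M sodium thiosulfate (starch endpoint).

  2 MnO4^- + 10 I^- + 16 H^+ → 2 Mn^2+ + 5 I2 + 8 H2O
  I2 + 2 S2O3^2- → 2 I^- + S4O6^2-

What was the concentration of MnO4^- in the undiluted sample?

n(S2O3^2-) = 0.0268 × 0.146 = 3.91 × 10^-3 mol
n(I2) = n(S2O3^2-)/2 = 1.96 × 10^-3 mol
From the 2:5 ratio, n(MnO4^-) in the aliquot = 2/5 × 1.96 × 10^-3 = 7.83 × 10^-4 mol
[MnO4^-]_dilute = 7.83 × 10^-4 / 0.0201 = 0.0389 mol/L
[MnO4^-]_original = 0.0389 × 100.0/19.5 = 0.200 mol/L

0.200 M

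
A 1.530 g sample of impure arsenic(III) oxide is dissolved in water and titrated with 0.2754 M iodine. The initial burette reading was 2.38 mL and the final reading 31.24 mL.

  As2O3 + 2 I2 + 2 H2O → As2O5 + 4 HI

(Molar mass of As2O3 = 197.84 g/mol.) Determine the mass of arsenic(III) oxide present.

n(I2) = 0.02886 L × 0.2754 mol/L = 7.948 × 10^-3 mol
From the 1:2 ratio, n(As2O3) = 1/2 × 7.948 × 10^-3 = 3.974 × 10^-3 mol
mass of As2O3 = 3.974 × 10^-3 × 197.84 g/mol = 0.7862 g

0.7862 g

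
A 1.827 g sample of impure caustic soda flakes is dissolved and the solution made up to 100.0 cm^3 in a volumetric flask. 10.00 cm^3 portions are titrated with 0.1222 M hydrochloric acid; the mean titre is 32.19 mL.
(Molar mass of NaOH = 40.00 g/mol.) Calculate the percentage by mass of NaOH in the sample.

NaOH + HCl → NaCl + H2O
n(HCl) per titration = 0.03219 × 0.1222 = 3.934 × 10^-3 mol
n(NaOH) in each aliquot = 3.934 × 10^-3 mol (1:1 ratio)
n(NaOH) in the whole flask = 3.934 × 10^-3 × 100.0/10.00 = 0.03934 mol
mass of NaOH = 0.03934 × 40.00 = 1.573 g
% NaOH = 1.573 / 1.827 × 100 = 86.12 %

86.12 %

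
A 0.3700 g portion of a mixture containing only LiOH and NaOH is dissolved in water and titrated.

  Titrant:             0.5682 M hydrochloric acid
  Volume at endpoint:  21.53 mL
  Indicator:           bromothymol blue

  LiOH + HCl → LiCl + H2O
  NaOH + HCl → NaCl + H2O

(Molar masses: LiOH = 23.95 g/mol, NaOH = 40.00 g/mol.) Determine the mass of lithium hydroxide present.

n(HCl) = 0.02153 × 0.5682 = 0.01223 mol
Let x = n(LiOH), y = n(NaOH).
Titrant: 1x + 1y = 0.01223;  mass: 23.95x + 40.00y = 0.3700
Solving, x = 7.435 × 10^-3 mol, y = 4.798 × 10^-3 mol
mass of LiOH = 7.435 × 10^-3 × 23.95 = 0.1781 g

0.1781 g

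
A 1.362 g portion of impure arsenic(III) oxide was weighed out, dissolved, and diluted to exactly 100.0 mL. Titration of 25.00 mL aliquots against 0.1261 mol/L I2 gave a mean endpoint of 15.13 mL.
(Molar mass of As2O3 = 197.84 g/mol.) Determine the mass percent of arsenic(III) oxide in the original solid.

55.43 %

As2O3 + 2 I2 + 2 H2O → As2O5 + 4 HI
n(I2) per titration = 0.01513 × 0.1261 = 1.908 × 10^-3 mol
From the 1:2 ratio, n(As2O3) in each aliquot = 1/2 × 1.908 × 10^-3 = 9.539 × 10^-4 mol
n(As2O3) in the whole flask = 9.539 × 10^-4 × 100.0/25.00 = 3.816 × 10^-3 mol
mass of As2O3 = 3.816 × 10^-3 × 197.84 = 0.7549 g
% As2O3 = 0.7549 / 1.362 × 100 = 55.43 %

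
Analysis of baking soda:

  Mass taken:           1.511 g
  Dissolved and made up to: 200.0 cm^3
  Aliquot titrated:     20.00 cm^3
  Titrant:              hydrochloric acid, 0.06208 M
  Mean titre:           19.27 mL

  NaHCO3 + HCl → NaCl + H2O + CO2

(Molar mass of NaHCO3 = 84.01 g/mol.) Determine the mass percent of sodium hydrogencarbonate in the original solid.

66.51 %

n(HCl) per titration = 0.01927 × 0.06208 = 1.196 × 10^-3 mol
n(NaHCO3) in each aliquot = 1.196 × 10^-3 mol (1:1 ratio)
n(NaHCO3) in the whole flask = 1.196 × 10^-3 × 200.0/20.00 = 0.01196 mol
mass of NaHCO3 = 0.01196 × 84.01 = 1.005 g
% NaHCO3 = 1.005 / 1.511 × 100 = 66.51 %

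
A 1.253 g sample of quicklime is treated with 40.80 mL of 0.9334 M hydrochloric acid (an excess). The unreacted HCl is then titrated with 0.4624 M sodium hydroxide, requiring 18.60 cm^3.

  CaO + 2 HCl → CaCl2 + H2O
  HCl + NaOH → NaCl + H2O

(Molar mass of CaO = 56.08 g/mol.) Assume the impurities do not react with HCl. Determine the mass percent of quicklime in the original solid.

n(HCl) added = 0.04080 × 0.9334 = 0.03808 mol
n(NaOH) used in back-titration = 0.01860 × 0.4624 = 8.601 × 10^-3 mol
n(HCl) left over = 8.601 × 10^-3 mol (1:1 ratio)
n(HCl) consumed by analyte = 0.03808 − 8.601 × 10^-3 = 0.02948 mol
From the 1:2 ratio, n(CaO) = 1/2 × 0.02948 = 0.01474 mol
mass of CaO = 0.01474 × 56.08 = 0.8267 g
% CaO = 0.8267 / 1.253 × 100 = 65.98 %

65.98 %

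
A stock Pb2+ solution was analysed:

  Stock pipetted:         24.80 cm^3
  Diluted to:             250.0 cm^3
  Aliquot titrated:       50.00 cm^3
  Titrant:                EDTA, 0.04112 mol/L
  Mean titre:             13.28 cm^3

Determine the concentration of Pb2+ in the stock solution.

0.1101 mol/L

Pb^2+ + EDTA^4- → [Pb(EDTA)]^2-
n(EDTA) = 0.01328 × 0.04112 = 5.461 × 10^-4 mol
n(Pb2+) in the aliquot = 5.461 × 10^-4 mol (1:1 ratio)
[Pb2+]_dilute = 5.461 × 10^-4 / 0.05000 = 0.01092 mol/L
Dilution factor = 250.0 / 24.80 = 10.08
[Pb2+]_stock = 0.01092 × 10.08 = 0.1101 mol/L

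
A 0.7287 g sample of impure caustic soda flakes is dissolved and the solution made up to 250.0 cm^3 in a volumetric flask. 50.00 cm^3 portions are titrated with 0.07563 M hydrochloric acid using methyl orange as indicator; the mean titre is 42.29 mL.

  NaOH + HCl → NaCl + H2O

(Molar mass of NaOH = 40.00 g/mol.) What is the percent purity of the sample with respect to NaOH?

87.78 %

n(HCl) per titration = 0.04229 × 0.07563 = 3.198 × 10^-3 mol
n(NaOH) in each aliquot = 3.198 × 10^-3 mol (1:1 ratio)
n(NaOH) in the whole flask = 3.198 × 10^-3 × 250.0/50.00 = 0.01599 mol
mass of NaOH = 0.01599 × 40.00 = 0.6397 g
% NaOH = 0.6397 / 0.7287 × 100 = 87.78 %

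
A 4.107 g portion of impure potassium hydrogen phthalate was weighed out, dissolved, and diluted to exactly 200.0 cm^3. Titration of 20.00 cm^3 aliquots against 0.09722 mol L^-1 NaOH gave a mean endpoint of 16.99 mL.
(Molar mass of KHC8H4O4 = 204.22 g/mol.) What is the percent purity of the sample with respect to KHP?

82.13 %

KHC8H4O4 + NaOH → KNaC8H4O4 + H2O
n(NaOH) per titration = 0.01699 × 0.09722 = 1.652 × 10^-3 mol
n(KHC8H4O4) in each aliquot = 1.652 × 10^-3 mol (1:1 ratio)
n(KHC8H4O4) in the whole flask = 1.652 × 10^-3 × 200.0/20.00 = 0.01652 mol
mass of KHC8H4O4 = 0.01652 × 204.22 = 3.373 g
% KHC8H4O4 = 3.373 / 4.107 × 100 = 82.13 %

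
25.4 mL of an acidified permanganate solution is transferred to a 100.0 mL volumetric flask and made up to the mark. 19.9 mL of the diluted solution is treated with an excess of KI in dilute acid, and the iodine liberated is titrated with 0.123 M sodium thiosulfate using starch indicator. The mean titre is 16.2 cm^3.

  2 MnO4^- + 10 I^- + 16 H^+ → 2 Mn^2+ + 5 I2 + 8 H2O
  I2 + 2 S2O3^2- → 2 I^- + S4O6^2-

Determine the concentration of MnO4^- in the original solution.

n(S2O3^2-) = 0.0162 × 0.123 = 1.99 × 10^-3 mol
n(I2) = n(S2O3^2-)/2 = 9.96 × 10^-4 mol
From the 2:5 ratio, n(MnO4^-) in the aliquot = 2/5 × 9.96 × 10^-4 = 3.99 × 10^-4 mol
[MnO4^-]_dilute = 3.99 × 10^-4 / 0.0199 = 0.0200 mol/L
[MnO4^-]_original = 0.0200 × 100.0/25.4 = 0.0788 mol/L

0.0788 M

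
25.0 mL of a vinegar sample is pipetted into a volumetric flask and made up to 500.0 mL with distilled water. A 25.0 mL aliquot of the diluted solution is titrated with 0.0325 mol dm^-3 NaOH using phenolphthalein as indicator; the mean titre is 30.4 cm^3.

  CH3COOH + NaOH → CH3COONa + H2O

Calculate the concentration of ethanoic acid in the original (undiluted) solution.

0.790 mol/L

n(NaOH) = 0.0304 × 0.0325 = 9.88 × 10^-4 mol
n(CH3COOH) in the aliquot = 9.88 × 10^-4 mol (1:1 ratio)
[CH3COOH]_dilute = 9.88 × 10^-4 / 0.0250 = 0.0395 mol/L
Dilution factor = 500.0 / 25.0 = 20.00
[CH3COOH]_stock = 0.0395 × 20.00 = 0.790 mol/L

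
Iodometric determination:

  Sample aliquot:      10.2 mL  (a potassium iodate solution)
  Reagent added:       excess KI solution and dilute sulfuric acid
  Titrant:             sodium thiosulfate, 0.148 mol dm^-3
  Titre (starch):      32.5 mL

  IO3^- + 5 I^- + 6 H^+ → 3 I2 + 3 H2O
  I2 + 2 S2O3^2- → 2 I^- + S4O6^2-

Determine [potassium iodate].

n(S2O3^2-) = 0.0325 × 0.148 = 4.81 × 10^-3 mol
n(I2) = n(S2O3^2-)/2 = 2.40 × 10^-3 mol
From the 1:3 ratio, n(IO3^-) in the aliquot = 1/3 × 2.40 × 10^-3 = 8.02 × 10^-4 mol
[IO3^-] = 8.02 × 10^-4 / 0.0102 = 0.0786 mol/L

0.0786 mol/L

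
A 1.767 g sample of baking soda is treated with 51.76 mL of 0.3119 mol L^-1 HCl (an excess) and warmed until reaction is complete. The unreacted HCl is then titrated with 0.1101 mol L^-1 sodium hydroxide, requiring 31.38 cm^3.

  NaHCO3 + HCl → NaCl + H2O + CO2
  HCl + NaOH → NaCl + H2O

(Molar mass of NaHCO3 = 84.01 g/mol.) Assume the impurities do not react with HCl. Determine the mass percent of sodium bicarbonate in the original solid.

60.33 %

n(HCl) added = 0.05176 × 0.3119 = 0.01614 mol
n(NaOH) used in back-titration = 0.03138 × 0.1101 = 3.455 × 10^-3 mol
n(HCl) left over = 3.455 × 10^-3 mol (1:1 ratio)
n(HCl) consumed by analyte = 0.01614 − 3.455 × 10^-3 = 0.01269 mol
n(NaHCO3) = 0.01269 mol (1:1 ratio)
mass of NaHCO3 = 0.01269 × 84.01 = 1.066 g
% NaHCO3 = 1.066 / 1.767 × 100 = 60.33 %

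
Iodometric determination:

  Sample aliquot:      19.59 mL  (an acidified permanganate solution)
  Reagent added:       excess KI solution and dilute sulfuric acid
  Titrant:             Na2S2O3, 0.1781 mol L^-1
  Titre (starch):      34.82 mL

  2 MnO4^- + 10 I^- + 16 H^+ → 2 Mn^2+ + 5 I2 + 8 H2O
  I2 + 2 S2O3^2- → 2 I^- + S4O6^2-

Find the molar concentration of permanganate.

0.06331 mol/L

n(S2O3^2-) = 0.03482 × 0.1781 = 6.201 × 10^-3 mol
n(I2) = n(S2O3^2-)/2 = 3.101 × 10^-3 mol
From the 2:5 ratio, n(MnO4^-) in the aliquot = 2/5 × 3.101 × 10^-3 = 1.240 × 10^-3 mol
[MnO4^-] = 1.240 × 10^-3 / 0.01959 = 0.06331 mol/L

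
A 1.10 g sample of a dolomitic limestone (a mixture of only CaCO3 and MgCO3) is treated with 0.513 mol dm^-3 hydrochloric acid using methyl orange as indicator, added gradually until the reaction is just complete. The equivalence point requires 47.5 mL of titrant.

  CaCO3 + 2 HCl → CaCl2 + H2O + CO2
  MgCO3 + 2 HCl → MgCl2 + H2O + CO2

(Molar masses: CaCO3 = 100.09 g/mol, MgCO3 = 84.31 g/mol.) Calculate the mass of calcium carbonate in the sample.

n(HCl) = 0.0475 × 0.513 = 0.0244 mol
Let x = n(CaCO3), y = n(MgCO3).
Titrant: 2x + 2y = 0.0244;  mass: 100.09x + 84.31y = 1.10
Solving, x = 4.61 × 10^-3 mol, y = 7.57 × 10^-3 mol
mass of CaCO3 = 4.61 × 10^-3 × 100.09 = 0.462 g

0.462 g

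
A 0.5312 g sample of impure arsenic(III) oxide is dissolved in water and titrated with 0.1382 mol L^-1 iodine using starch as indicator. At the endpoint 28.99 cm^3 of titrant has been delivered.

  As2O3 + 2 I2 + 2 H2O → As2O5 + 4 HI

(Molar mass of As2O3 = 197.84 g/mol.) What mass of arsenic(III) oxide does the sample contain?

0.3963 g

n(I2) = 0.02899 L × 0.1382 mol/L = 4.006 × 10^-3 mol
From the 1:2 ratio, n(As2O3) = 1/2 × 4.006 × 10^-3 = 2.003 × 10^-3 mol
mass of As2O3 = 2.003 × 10^-3 × 197.84 g/mol = 0.3963 g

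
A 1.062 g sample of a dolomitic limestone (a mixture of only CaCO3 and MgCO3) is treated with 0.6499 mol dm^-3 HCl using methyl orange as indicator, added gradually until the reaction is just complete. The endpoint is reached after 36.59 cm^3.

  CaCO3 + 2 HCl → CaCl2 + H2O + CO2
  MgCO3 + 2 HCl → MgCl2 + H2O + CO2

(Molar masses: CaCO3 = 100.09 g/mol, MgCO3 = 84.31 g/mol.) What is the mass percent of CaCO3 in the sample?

n(HCl) = 0.03659 × 0.6499 = 0.02378 mol
Let x = n(CaCO3), y = n(MgCO3).
Titrant: 2x + 2y = 0.02378;  mass: 100.09x + 84.31y = 1.062
Solving, x = 3.774 × 10^-3 mol, y = 8.115 × 10^-3 mol
mass of CaCO3 = 3.774 × 10^-3 × 100.09 = 0.3778 g
% CaCO3 = 0.3778 / 1.062 × 100 = 35.57 %

35.57 %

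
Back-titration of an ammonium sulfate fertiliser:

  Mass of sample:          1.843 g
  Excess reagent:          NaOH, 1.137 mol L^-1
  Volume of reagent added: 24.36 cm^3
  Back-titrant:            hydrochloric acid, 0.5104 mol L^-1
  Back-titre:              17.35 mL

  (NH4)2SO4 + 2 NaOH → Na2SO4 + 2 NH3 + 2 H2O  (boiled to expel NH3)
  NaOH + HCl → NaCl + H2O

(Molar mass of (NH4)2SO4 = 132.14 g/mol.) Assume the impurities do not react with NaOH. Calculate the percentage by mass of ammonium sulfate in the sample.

n(NaOH) added = 0.02436 × 1.137 = 0.02770 mol
n(HCl) used in back-titration = 0.01735 × 0.5104 = 8.855 × 10^-3 mol
n(NaOH) left over = 8.855 × 10^-3 mol (1:1 ratio)
n(NaOH) consumed by analyte = 0.02770 − 8.855 × 10^-3 = 0.01884 mol
From the 1:2 ratio, n((NH4)2SO4) = 1/2 × 0.01884 = 9.421 × 10^-3 mol
mass of (NH4)2SO4 = 9.421 × 10^-3 × 132.14 = 1.245 g
% (NH4)2SO4 = 1.245 / 1.843 × 100 = 67.55 %

67.55 %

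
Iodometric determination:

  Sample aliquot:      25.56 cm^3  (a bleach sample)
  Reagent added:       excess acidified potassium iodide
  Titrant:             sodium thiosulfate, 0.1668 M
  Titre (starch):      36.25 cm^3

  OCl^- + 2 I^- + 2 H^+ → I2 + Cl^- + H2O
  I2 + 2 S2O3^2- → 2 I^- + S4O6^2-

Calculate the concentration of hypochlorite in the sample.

n(S2O3^2-) = 0.03625 × 0.1668 = 6.046 × 10^-3 mol
n(I2) = n(S2O3^2-)/2 = 3.023 × 10^-3 mol
n(OCl^-) in the aliquot = 3.023 × 10^-3 mol (1:1 ratio)
[OCl^-] = 3.023 × 10^-3 / 0.02556 = 0.1183 mol/L

0.1183 M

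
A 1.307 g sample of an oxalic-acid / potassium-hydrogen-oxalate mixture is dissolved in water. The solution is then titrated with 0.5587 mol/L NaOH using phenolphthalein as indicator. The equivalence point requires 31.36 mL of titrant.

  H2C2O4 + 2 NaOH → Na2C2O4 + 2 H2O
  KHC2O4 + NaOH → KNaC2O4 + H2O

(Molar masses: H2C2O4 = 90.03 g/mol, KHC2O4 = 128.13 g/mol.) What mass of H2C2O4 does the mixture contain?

0.5080 g

n(NaOH) = 0.03136 × 0.5587 = 0.01752 mol
Let x = n(H2C2O4), y = n(KHC2O4).
Titrant: 2x + 1y = 0.01752;  mass: 90.03x + 128.13y = 1.307
Solving, x = 5.642 × 10^-3 mol, y = 6.236 × 10^-3 mol
mass of H2C2O4 = 5.642 × 10^-3 × 90.03 = 0.5080 g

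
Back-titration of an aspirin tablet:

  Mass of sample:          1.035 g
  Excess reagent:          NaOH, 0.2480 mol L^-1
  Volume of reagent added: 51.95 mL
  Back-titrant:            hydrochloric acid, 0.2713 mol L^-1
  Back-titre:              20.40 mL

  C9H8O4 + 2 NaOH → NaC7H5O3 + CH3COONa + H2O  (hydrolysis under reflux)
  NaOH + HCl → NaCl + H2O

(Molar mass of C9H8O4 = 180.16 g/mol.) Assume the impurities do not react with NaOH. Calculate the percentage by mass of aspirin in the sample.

n(NaOH) added = 0.05195 × 0.2480 = 0.01288 mol
n(HCl) used in back-titration = 0.02040 × 0.2713 = 5.535 × 10^-3 mol
n(NaOH) left over = 5.535 × 10^-3 mol (1:1 ratio)
n(NaOH) consumed by analyte = 0.01288 − 5.535 × 10^-3 = 7.349 × 10^-3 mol
From the 1:2 ratio, n(C9H8O4) = 1/2 × 7.349 × 10^-3 = 3.675 × 10^-3 mol
mass of C9H8O4 = 3.675 × 10^-3 × 180.16 = 0.6620 g
% C9H8O4 = 0.6620 / 1.035 × 100 = 63.96 %

63.96 %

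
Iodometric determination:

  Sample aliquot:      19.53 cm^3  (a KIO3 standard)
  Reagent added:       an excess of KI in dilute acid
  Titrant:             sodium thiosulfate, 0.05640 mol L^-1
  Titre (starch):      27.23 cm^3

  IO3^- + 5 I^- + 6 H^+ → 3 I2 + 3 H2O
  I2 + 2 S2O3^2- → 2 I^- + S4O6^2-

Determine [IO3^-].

n(S2O3^2-) = 0.02723 × 0.05640 = 1.536 × 10^-3 mol
n(I2) = n(S2O3^2-)/2 = 7.679 × 10^-4 mol
From the 1:3 ratio, n(IO3^-) in the aliquot = 1/3 × 7.679 × 10^-4 = 2.560 × 10^-4 mol
[IO3^-] = 2.560 × 10^-4 / 0.01953 = 0.01311 mol/L

0.01311 mol/L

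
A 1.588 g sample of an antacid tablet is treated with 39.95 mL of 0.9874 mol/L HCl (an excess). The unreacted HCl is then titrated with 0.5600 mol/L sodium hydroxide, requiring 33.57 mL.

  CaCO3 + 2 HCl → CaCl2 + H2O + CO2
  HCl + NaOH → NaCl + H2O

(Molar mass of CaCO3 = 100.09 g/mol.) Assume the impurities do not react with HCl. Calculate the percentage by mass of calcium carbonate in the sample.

n(HCl) added = 0.03995 × 0.9874 = 0.03945 mol
n(NaOH) used in back-titration = 0.03357 × 0.5600 = 0.01880 mol
n(HCl) left over = 0.01880 mol (1:1 ratio)
n(HCl) consumed by analyte = 0.03945 − 0.01880 = 0.02065 mol
From the 1:2 ratio, n(CaCO3) = 1/2 × 0.02065 = 0.01032 mol
mass of CaCO3 = 0.01032 × 100.09 = 1.033 g
% CaCO3 = 1.033 / 1.588 × 100 = 65.07 %

65.07 %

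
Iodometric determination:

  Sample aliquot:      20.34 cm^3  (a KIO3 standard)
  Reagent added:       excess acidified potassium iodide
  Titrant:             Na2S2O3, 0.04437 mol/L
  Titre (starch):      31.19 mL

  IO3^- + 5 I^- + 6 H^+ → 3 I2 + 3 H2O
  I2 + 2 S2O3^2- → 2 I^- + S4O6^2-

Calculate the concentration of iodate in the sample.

n(S2O3^2-) = 0.03119 × 0.04437 = 1.384 × 10^-3 mol
n(I2) = n(S2O3^2-)/2 = 6.920 × 10^-4 mol
From the 1:3 ratio, n(IO3^-) in the aliquot = 1/3 × 6.920 × 10^-4 = 2.307 × 10^-4 mol
[IO3^-] = 2.307 × 10^-4 / 0.02034 = 0.01134 mol/L

0.01134 mol/L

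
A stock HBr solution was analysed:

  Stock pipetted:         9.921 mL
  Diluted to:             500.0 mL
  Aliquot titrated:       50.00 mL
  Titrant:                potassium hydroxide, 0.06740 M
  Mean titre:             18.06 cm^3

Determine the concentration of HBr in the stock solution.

HBr + KOH → KBr + H2O
n(KOH) = 0.01806 × 0.06740 = 1.217 × 10^-3 mol
n(HBr) in the aliquot = 1.217 × 10^-3 mol (1:1 ratio)
[HBr]_dilute = 1.217 × 10^-3 / 0.05000 = 0.02434 mol/L
Dilution factor = 500.0 / 9.921 = 50.40
[HBr]_stock = 0.02434 × 50.40 = 1.227 mol/L

1.227 M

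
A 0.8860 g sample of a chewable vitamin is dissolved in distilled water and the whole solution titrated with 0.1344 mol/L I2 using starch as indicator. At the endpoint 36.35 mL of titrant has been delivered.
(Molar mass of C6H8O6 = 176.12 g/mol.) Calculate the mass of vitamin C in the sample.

0.8604 g

C6H8O6 + I2 → C6H6O6 + 2 HI
n(I2) = 0.03635 L × 0.1344 mol/L = 4.885 × 10^-3 mol
n(C6H8O6) = 4.885 × 10^-3 mol (1:1 ratio)
mass of C6H8O6 = 4.885 × 10^-3 × 176.12 g/mol = 0.8604 g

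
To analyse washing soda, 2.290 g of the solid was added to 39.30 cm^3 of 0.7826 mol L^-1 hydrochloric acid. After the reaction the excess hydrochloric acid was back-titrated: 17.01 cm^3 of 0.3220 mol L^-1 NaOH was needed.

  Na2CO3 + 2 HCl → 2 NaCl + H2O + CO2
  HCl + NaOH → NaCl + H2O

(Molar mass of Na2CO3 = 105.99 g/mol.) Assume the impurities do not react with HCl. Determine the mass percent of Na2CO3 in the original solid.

n(HCl) added = 0.03930 × 0.7826 = 0.03076 mol
n(NaOH) used in back-titration = 0.01701 × 0.3220 = 5.477 × 10^-3 mol
n(HCl) left over = 5.477 × 10^-3 mol (1:1 ratio)
n(HCl) consumed by analyte = 0.03076 − 5.477 × 10^-3 = 0.02528 mol
From the 1:2 ratio, n(Na2CO3) = 1/2 × 0.02528 = 0.01264 mol
mass of Na2CO3 = 0.01264 × 105.99 = 1.340 g
% Na2CO3 = 1.340 / 2.290 × 100 = 58.50 %

58.50 %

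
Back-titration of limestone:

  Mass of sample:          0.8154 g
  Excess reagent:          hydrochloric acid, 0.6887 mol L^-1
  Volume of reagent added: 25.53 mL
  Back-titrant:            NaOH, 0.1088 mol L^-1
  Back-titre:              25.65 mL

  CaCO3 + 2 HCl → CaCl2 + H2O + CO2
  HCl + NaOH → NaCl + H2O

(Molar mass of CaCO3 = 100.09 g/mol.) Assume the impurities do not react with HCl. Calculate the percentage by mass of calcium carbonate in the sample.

n(HCl) added = 0.02553 × 0.6887 = 0.01758 mol
n(NaOH) used in back-titration = 0.02565 × 0.1088 = 2.791 × 10^-3 mol
n(HCl) left over = 2.791 × 10^-3 mol (1:1 ratio)
n(HCl) consumed by analyte = 0.01758 − 2.791 × 10^-3 = 0.01479 mol
From the 1:2 ratio, n(CaCO3) = 1/2 × 0.01479 = 7.396 × 10^-3 mol
mass of CaCO3 = 7.396 × 10^-3 × 100.09 = 0.7403 g
% CaCO3 = 0.7403 / 0.8154 × 100 = 90.78 %

90.78 %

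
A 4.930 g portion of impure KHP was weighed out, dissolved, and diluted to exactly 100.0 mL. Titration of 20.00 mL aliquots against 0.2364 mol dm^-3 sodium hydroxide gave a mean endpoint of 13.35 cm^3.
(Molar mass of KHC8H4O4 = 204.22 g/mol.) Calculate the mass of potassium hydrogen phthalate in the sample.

KHC8H4O4 + NaOH → KNaC8H4O4 + H2O
n(NaOH) per titration = 0.01335 × 0.2364 = 3.156 × 10^-3 mol
n(KHC8H4O4) in each aliquot = 3.156 × 10^-3 mol (1:1 ratio)
n(KHC8H4O4) in the whole flask = 3.156 × 10^-3 × 100.0/20.00 = 0.01578 mol
mass of KHC8H4O4 = 0.01578 × 204.22 = 3.223 g

3.223 g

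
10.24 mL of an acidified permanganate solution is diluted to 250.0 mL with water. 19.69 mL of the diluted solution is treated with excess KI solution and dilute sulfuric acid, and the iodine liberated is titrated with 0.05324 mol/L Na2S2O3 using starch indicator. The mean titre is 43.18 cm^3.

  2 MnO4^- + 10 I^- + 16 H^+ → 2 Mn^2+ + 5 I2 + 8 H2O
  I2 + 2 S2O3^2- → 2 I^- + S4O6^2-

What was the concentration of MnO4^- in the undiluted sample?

n(S2O3^2-) = 0.04318 × 0.05324 = 2.299 × 10^-3 mol
n(I2) = n(S2O3^2-)/2 = 1.149 × 10^-3 mol
From the 2:5 ratio, n(MnO4^-) in the aliquot = 2/5 × 1.149 × 10^-3 = 4.598 × 10^-4 mol
[MnO4^-]_dilute = 4.598 × 10^-4 / 0.01969 = 0.02335 mol/L
[MnO4^-]_original = 0.02335 × 250.0/10.24 = 0.5701 mol/L

0.5701 mol/L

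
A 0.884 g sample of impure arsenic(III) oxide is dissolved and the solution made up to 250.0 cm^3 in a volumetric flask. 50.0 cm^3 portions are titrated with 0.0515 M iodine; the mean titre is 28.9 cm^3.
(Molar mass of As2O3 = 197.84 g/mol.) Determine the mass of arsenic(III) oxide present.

As2O3 + 2 I2 + 2 H2O → As2O5 + 4 HI
n(I2) per titration = 0.0289 × 0.0515 = 1.49 × 10^-3 mol
From the 1:2 ratio, n(As2O3) in each aliquot = 1/2 × 1.49 × 10^-3 = 7.44 × 10^-4 mol
n(As2O3) in the whole flask = 7.44 × 10^-4 × 250.0/50.0 = 3.72 × 10^-3 mol
mass of As2O3 = 3.72 × 10^-3 × 197.84 = 0.736 g

0.736 g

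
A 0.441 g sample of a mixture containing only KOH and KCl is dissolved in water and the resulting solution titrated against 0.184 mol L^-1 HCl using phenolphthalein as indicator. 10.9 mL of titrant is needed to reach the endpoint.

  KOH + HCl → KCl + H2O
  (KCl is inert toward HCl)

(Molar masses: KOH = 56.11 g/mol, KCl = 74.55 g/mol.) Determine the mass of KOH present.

n(HCl) = 0.0109 × 0.184 = 2.01 × 10^-3 mol
Let x = n(KOH), y = n(KCl).
Titrant: 1x = 2.01 × 10^-3;  mass: 56.11x + 74.55y = 0.441
Solving, x = 2.01 × 10^-3 mol, y = 4.41 × 10^-3 mol
mass of KOH = 2.01 × 10^-3 × 56.11 = 0.113 g

0.113 g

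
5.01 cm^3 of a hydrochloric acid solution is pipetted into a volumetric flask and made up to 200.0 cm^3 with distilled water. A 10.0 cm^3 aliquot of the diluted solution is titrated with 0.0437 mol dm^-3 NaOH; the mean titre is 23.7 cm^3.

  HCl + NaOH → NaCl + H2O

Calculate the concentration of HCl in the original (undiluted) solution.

4.13 mol/L

n(NaOH) = 0.0237 × 0.0437 = 1.04 × 10^-3 mol
n(HCl) in the aliquot = 1.04 × 10^-3 mol (1:1 ratio)
[HCl]_dilute = 1.04 × 10^-3 / 0.0100 = 0.104 mol/L
Dilution factor = 200.0 / 5.01 = 39.92
[HCl]_stock = 0.104 × 39.92 = 4.13 mol/L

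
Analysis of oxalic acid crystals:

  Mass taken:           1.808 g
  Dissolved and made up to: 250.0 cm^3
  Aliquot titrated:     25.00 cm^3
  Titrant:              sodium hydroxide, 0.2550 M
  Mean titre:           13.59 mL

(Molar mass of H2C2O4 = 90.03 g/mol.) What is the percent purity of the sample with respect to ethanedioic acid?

H2C2O4 + 2 NaOH → Na2C2O4 + 2 H2O
n(NaOH) per titration = 0.01359 × 0.2550 = 3.465 × 10^-3 mol
From the 1:2 ratio, n(H2C2O4) in each aliquot = 1/2 × 3.465 × 10^-3 = 1.733 × 10^-3 mol
n(H2C2O4) in the whole flask = 1.733 × 10^-3 × 250.0/25.00 = 0.01733 mol
mass of H2C2O4 = 0.01733 × 90.03 = 1.560 g
% H2C2O4 = 1.560 / 1.808 × 100 = 86.28 %

86.28 %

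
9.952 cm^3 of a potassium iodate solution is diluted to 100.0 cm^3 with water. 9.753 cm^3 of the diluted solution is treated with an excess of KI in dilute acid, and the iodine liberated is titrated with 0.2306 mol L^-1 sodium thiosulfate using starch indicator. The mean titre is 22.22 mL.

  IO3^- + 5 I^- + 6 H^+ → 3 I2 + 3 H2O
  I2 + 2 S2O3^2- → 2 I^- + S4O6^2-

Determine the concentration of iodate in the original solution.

n(S2O3^2-) = 0.02222 × 0.2306 = 5.124 × 10^-3 mol
n(I2) = n(S2O3^2-)/2 = 2.562 × 10^-3 mol
From the 1:3 ratio, n(IO3^-) in the aliquot = 1/3 × 2.562 × 10^-3 = 8.540 × 10^-4 mol
[IO3^-]_dilute = 8.540 × 10^-4 / 0.009753 = 0.08756 mol/L
[IO3^-]_original = 0.08756 × 100.0/9.952 = 0.8798 mol/L

0.8798 mol/L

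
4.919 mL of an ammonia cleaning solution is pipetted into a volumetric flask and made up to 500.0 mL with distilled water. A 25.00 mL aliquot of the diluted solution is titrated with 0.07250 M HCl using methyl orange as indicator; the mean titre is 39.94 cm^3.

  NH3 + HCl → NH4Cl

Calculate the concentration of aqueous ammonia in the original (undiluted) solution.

11.77 M

n(HCl) = 0.03994 × 0.07250 = 2.896 × 10^-3 mol
n(NH3) in the aliquot = 2.896 × 10^-3 mol (1:1 ratio)
[NH3]_dilute = 2.896 × 10^-3 / 0.02500 = 0.1158 mol/L
Dilution factor = 500.0 / 4.919 = 101.6
[NH3]_stock = 0.1158 × 101.6 = 11.77 mol/L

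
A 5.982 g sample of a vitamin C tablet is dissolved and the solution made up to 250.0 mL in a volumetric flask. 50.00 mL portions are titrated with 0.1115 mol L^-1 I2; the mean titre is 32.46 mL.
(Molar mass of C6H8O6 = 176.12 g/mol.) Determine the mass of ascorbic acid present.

3.187 g

C6H8O6 + I2 → C6H6O6 + 2 HI
n(I2) per titration = 0.03246 × 0.1115 = 3.619 × 10^-3 mol
n(C6H8O6) in each aliquot = 3.619 × 10^-3 mol (1:1 ratio)
n(C6H8O6) in the whole flask = 3.619 × 10^-3 × 250.0/50.00 = 0.01810 mol
mass of C6H8O6 = 0.01810 × 176.12 = 3.187 g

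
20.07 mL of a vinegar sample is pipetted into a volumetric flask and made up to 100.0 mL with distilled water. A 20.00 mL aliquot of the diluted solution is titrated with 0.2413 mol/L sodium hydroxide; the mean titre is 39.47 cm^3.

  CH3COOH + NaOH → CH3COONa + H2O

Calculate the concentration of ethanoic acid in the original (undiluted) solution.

n(NaOH) = 0.03947 × 0.2413 = 9.524 × 10^-3 mol
n(CH3COOH) in the aliquot = 9.524 × 10^-3 mol (1:1 ratio)
[CH3COOH]_dilute = 9.524 × 10^-3 / 0.02000 = 0.4762 mol/L
Dilution factor = 100.0 / 20.07 = 4.983
[CH3COOH]_stock = 0.4762 × 4.983 = 2.373 mol/L

2.373 mol/L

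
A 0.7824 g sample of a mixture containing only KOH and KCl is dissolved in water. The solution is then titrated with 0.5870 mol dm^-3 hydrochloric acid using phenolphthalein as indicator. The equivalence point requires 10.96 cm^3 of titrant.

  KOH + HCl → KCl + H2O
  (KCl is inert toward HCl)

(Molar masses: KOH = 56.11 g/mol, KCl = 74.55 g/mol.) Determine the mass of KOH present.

n(HCl) = 0.01096 × 0.5870 = 6.434 × 10^-3 mol
Let x = n(KOH), y = n(KCl).
Titrant: 1x = 6.434 × 10^-3;  mass: 56.11x + 74.55y = 0.7824
Solving, x = 6.434 × 10^-3 mol, y = 5.653 × 10^-3 mol
mass of KOH = 6.434 × 10^-3 × 56.11 = 0.3610 g

0.3610 g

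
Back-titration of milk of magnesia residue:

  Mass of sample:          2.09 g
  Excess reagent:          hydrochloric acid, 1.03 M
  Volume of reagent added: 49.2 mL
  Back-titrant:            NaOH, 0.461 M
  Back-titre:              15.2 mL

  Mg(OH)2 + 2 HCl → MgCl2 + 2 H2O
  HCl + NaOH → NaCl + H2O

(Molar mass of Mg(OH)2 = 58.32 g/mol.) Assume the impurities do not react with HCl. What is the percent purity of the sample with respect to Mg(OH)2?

n(HCl) added = 0.0492 × 1.03 = 0.0507 mol
n(NaOH) used in back-titration = 0.0152 × 0.461 = 7.01 × 10^-3 mol
n(HCl) left over = 7.01 × 10^-3 mol (1:1 ratio)
n(HCl) consumed by analyte = 0.0507 − 7.01 × 10^-3 = 0.0437 mol
From the 1:2 ratio, n(Mg(OH)2) = 1/2 × 0.0437 = 0.0218 mol
mass of Mg(OH)2 = 0.0218 × 58.32 = 1.27 g
% Mg(OH)2 = 1.27 / 2.09 × 100 = 60.9 %

60.9 %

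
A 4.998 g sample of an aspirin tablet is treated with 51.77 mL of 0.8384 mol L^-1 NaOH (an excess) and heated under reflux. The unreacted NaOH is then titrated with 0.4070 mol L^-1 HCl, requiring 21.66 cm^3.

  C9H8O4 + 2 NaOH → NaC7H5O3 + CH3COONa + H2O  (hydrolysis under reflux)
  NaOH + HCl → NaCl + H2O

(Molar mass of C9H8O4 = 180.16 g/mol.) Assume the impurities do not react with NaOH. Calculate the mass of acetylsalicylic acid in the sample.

n(NaOH) added = 0.05177 × 0.8384 = 0.04340 mol
n(HCl) used in back-titration = 0.02166 × 0.4070 = 8.816 × 10^-3 mol
n(NaOH) left over = 8.816 × 10^-3 mol (1:1 ratio)
n(NaOH) consumed by analyte = 0.04340 − 8.816 × 10^-3 = 0.03459 mol
From the 1:2 ratio, n(C9H8O4) = 1/2 × 0.03459 = 0.01729 mol
mass of C9H8O4 = 0.01729 × 180.16 = 3.116 g

3.116 g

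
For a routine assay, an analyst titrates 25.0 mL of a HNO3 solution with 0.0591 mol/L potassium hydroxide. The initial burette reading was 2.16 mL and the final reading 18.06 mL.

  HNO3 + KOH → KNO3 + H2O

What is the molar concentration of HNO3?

0.0376 mol/L

n(KOH) = 0.0159 L × 0.0591 mol/L = 9.40 × 10^-4 mol
n(HNO3) = 9.40 × 10^-4 mol (1:1 mole ratio)
[HNO3] = 9.40 × 10^-4 mol / 0.0250 L = 0.0376 mol/L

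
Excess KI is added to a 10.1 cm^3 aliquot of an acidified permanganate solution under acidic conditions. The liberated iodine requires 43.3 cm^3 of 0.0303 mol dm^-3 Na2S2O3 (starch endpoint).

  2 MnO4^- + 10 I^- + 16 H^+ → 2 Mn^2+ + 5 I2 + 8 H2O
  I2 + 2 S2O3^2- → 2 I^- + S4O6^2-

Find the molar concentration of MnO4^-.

n(S2O3^2-) = 0.0433 × 0.0303 = 1.31 × 10^-3 mol
n(I2) = n(S2O3^2-)/2 = 6.56 × 10^-4 mol
From the 2:5 ratio, n(MnO4^-) in the aliquot = 2/5 × 6.56 × 10^-4 = 2.62 × 10^-4 mol
[MnO4^-] = 2.62 × 10^-4 / 0.0101 = 0.0260 mol/L

0.0260 mol/L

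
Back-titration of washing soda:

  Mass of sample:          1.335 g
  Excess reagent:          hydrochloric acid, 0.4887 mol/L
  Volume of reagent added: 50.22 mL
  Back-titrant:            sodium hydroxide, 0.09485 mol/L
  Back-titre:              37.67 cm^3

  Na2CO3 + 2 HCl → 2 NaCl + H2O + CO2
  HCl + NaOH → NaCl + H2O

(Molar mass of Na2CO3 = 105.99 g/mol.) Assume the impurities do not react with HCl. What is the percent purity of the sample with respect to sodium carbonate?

83.24 %

n(HCl) added = 0.05022 × 0.4887 = 0.02454 mol
n(NaOH) used in back-titration = 0.03767 × 0.09485 = 3.573 × 10^-3 mol
n(HCl) left over = 3.573 × 10^-3 mol (1:1 ratio)
n(HCl) consumed by analyte = 0.02454 − 3.573 × 10^-3 = 0.02097 mol
From the 1:2 ratio, n(Na2CO3) = 1/2 × 0.02097 = 0.01048 mol
mass of Na2CO3 = 0.01048 × 105.99 = 1.111 g
% Na2CO3 = 1.111 / 1.335 × 100 = 83.24 %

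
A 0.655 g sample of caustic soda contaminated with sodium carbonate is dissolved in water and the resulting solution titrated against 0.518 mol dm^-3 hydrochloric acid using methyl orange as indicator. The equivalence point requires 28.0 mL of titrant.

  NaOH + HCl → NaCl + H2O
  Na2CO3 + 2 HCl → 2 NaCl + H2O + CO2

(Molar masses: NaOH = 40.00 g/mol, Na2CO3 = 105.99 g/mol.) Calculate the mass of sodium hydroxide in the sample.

0.350 g

n(HCl) = 0.0280 × 0.518 = 0.0145 mol
Let x = n(NaOH), y = n(Na2CO3).
Titrant: 1x + 2y = 0.0145;  mass: 40.00x + 105.99y = 0.655
Solving, x = 8.74 × 10^-3 mol, y = 2.88 × 10^-3 mol
mass of NaOH = 8.74 × 10^-3 × 40.00 = 0.350 g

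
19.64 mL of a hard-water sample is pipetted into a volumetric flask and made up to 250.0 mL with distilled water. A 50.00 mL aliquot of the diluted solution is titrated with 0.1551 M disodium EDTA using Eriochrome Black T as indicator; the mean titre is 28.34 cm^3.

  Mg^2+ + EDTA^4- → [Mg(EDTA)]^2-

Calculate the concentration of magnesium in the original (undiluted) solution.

1.119 M

n(EDTA) = 0.02834 × 0.1551 = 4.396 × 10^-3 mol
n(Mg2+) in the aliquot = 4.396 × 10^-3 mol (1:1 ratio)
[Mg2+]_dilute = 4.396 × 10^-3 / 0.05000 = 0.08791 mol/L
Dilution factor = 250.0 / 19.64 = 12.73
[Mg2+]_stock = 0.08791 × 12.73 = 1.119 mol/L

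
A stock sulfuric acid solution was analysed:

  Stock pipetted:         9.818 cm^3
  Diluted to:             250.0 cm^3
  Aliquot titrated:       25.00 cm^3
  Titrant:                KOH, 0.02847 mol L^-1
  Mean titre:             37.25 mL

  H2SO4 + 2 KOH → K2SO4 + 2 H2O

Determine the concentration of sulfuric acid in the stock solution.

n(KOH) = 0.03725 × 0.02847 = 1.061 × 10^-3 mol
From the 1:2 ratio, n(H2SO4) in the aliquot = 1/2 × 1.061 × 10^-3 = 5.303 × 10^-4 mol
[H2SO4]_dilute = 5.303 × 10^-4 / 0.02500 = 0.02121 mol/L
Dilution factor = 250.0 / 9.818 = 25.46
[H2SO4]_stock = 0.02121 × 25.46 = 0.5401 mol/L

0.5401 mol/L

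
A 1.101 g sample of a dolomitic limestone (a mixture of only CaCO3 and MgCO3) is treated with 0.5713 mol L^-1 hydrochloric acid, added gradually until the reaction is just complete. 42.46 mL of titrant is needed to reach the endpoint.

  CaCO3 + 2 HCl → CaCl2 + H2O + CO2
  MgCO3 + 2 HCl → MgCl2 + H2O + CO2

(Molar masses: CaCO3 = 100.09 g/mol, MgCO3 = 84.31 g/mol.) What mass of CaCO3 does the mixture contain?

0.4975 g

n(HCl) = 0.04246 × 0.5713 = 0.02426 mol
Let x = n(CaCO3), y = n(MgCO3).
Titrant: 2x + 2y = 0.02426;  mass: 100.09x + 84.31y = 1.101
Solving, x = 4.970 × 10^-3 mol, y = 7.159 × 10^-3 mol
mass of CaCO3 = 4.970 × 10^-3 × 100.09 = 0.4975 g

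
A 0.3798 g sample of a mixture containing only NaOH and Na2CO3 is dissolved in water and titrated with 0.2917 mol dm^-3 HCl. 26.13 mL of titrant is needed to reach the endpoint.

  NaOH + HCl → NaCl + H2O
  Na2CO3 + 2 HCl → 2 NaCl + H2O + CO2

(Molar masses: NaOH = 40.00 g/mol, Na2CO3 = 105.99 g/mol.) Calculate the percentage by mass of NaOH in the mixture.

19.56 %

n(HCl) = 0.02613 × 0.2917 = 7.622 × 10^-3 mol
Let x = n(NaOH), y = n(Na2CO3).
Titrant: 1x + 2y = 7.622 × 10^-3;  mass: 40.00x + 105.99y = 0.3798
Solving, x = 1.857 × 10^-3 mol, y = 2.882 × 10^-3 mol
mass of NaOH = 1.857 × 10^-3 × 40.00 = 0.07429 g
% NaOH = 0.07429 / 0.3798 × 100 = 19.56 %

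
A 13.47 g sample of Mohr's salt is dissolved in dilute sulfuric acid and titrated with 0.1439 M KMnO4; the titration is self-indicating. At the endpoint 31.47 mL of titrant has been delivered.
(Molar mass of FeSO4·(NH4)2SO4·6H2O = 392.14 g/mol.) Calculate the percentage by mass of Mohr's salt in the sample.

65.92 %

MnO4^- + 5 Fe^2+ + 8 H^+ → Mn^2+ + 5 Fe^3+ + 4 H2O
n(KMnO4) = 0.03147 L × 0.1439 mol/L = 4.529 × 10^-3 mol
From the 5:1 ratio, n(FeSO4·(NH4)2SO4·6H2O) = 5/1 × 4.529 × 10^-3 = 0.02264 mol
mass of FeSO4·(NH4)2SO4·6H2O = 0.02264 × 392.14 g/mol = 8.879 g
% FeSO4·(NH4)2SO4·6H2O = 8.879 / 13.47 × 100 = 65.92 %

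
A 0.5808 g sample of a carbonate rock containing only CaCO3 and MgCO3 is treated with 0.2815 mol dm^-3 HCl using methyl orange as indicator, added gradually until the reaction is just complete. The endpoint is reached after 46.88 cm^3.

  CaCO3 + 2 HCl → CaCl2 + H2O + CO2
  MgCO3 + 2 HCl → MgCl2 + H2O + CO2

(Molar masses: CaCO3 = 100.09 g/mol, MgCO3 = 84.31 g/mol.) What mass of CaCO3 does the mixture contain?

n(HCl) = 0.04688 × 0.2815 = 0.01320 mol
Let x = n(CaCO3), y = n(MgCO3).
Titrant: 2x + 2y = 0.01320;  mass: 100.09x + 84.31y = 0.5808
Solving, x = 1.552 × 10^-3 mol, y = 5.046 × 10^-3 mol
mass of CaCO3 = 1.552 × 10^-3 × 100.09 = 0.1554 g

0.1554 g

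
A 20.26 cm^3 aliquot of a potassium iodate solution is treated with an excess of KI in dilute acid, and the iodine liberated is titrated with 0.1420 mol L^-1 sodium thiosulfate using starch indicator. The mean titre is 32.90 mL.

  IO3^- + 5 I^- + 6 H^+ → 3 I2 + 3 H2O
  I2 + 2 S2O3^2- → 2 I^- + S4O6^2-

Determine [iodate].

n(S2O3^2-) = 0.03290 × 0.1420 = 4.672 × 10^-3 mol
n(I2) = n(S2O3^2-)/2 = 2.336 × 10^-3 mol
From the 1:3 ratio, n(IO3^-) in the aliquot = 1/3 × 2.336 × 10^-3 = 7.786 × 10^-4 mol
[IO3^-] = 7.786 × 10^-4 / 0.02026 = 0.03843 mol/L

0.03843 mol/L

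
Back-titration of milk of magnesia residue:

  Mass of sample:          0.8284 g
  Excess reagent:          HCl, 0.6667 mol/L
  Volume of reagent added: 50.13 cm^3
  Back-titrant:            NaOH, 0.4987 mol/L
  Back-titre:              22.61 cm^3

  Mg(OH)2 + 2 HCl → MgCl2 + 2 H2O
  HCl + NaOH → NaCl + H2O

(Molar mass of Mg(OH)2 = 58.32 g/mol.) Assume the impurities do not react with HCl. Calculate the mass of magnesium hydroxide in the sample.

n(HCl) added = 0.05013 × 0.6667 = 0.03342 mol
n(NaOH) used in back-titration = 0.02261 × 0.4987 = 0.01128 mol
n(HCl) left over = 0.01128 mol (1:1 ratio)
n(HCl) consumed by analyte = 0.03342 − 0.01128 = 0.02215 mol
From the 1:2 ratio, n(Mg(OH)2) = 1/2 × 0.02215 = 0.01107 mol
mass of Mg(OH)2 = 0.01107 × 58.32 = 0.6458 g

0.6458 g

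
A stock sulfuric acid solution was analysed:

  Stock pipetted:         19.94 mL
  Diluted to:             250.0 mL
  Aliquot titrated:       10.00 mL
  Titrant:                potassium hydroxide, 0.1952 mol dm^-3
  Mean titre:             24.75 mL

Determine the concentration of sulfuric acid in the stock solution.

H2SO4 + 2 KOH → K2SO4 + 2 H2O
n(KOH) = 0.02475 × 0.1952 = 4.831 × 10^-3 mol
From the 1:2 ratio, n(H2SO4) in the aliquot = 1/2 × 4.831 × 10^-3 = 2.416 × 10^-3 mol
[H2SO4]_dilute = 2.416 × 10^-3 / 0.01000 = 0.2416 mol/L
Dilution factor = 250.0 / 19.94 = 12.54
[H2SO4]_stock = 0.2416 × 12.54 = 3.029 mol/L

3.029 mol/L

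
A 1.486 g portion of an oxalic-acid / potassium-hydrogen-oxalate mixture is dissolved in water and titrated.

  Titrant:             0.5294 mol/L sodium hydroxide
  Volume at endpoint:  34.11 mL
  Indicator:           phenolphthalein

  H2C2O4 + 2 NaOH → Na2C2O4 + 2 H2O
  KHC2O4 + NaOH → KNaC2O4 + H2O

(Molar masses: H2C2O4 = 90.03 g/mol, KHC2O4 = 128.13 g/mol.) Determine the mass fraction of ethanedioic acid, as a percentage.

n(NaOH) = 0.03411 × 0.5294 = 0.01806 mol
Let x = n(H2C2O4), y = n(KHC2O4).
Titrant: 2x + 1y = 0.01806;  mass: 90.03x + 128.13y = 1.486
Solving, x = 4.980 × 10^-3 mol, y = 8.099 × 10^-3 mol
mass of H2C2O4 = 4.980 × 10^-3 × 90.03 = 0.4483 g
% H2C2O4 = 0.4483 / 1.486 × 100 = 30.17 %

30.17 %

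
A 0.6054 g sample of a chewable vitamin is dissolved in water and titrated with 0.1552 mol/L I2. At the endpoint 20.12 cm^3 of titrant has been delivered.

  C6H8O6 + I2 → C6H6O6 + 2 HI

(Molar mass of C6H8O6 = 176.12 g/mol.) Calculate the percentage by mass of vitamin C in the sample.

90.84 %

n(I2) = 0.02012 L × 0.1552 mol/L = 3.123 × 10^-3 mol
n(C6H8O6) = 3.123 × 10^-3 mol (1:1 ratio)
mass of C6H8O6 = 3.123 × 10^-3 × 176.12 g/mol = 0.5500 g
% C6H8O6 = 0.5500 / 0.6054 × 100 = 90.84 %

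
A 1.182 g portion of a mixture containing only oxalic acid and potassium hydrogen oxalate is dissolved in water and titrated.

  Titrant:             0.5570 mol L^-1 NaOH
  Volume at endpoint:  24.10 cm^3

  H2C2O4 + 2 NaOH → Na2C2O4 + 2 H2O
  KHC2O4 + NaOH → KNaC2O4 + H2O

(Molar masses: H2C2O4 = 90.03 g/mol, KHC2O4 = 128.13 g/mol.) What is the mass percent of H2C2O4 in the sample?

24.65 %

n(NaOH) = 0.02410 × 0.5570 = 0.01342 mol
Let x = n(H2C2O4), y = n(KHC2O4).
Titrant: 2x + 1y = 0.01342;  mass: 90.03x + 128.13y = 1.182
Solving, x = 3.236 × 10^-3 mol, y = 6.951 × 10^-3 mol
mass of H2C2O4 = 3.236 × 10^-3 × 90.03 = 0.2914 g
% H2C2O4 = 0.2914 / 1.182 × 100 = 24.65 %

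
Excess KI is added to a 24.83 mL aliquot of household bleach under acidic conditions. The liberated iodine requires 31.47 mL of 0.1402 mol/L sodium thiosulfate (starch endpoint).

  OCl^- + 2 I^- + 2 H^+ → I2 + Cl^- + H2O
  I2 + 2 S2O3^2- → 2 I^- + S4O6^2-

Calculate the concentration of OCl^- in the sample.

n(S2O3^2-) = 0.03147 × 0.1402 = 4.412 × 10^-3 mol
n(I2) = n(S2O3^2-)/2 = 2.206 × 10^-3 mol
n(OCl^-) in the aliquot = 2.206 × 10^-3 mol (1:1 ratio)
[OCl^-] = 2.206 × 10^-3 / 0.02483 = 0.08885 mol/L

0.08885 mol/L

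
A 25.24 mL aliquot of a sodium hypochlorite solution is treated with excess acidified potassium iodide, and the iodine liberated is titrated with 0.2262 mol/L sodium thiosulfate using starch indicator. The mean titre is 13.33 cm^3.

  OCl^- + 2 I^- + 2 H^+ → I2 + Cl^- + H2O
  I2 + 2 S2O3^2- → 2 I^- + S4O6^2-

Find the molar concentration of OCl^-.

n(S2O3^2-) = 0.01333 × 0.2262 = 3.015 × 10^-3 mol
n(I2) = n(S2O3^2-)/2 = 1.508 × 10^-3 mol
n(OCl^-) in the aliquot = 1.508 × 10^-3 mol (1:1 ratio)
[OCl^-] = 1.508 × 10^-3 / 0.02524 = 0.05973 mol/L

0.05973 mol/L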